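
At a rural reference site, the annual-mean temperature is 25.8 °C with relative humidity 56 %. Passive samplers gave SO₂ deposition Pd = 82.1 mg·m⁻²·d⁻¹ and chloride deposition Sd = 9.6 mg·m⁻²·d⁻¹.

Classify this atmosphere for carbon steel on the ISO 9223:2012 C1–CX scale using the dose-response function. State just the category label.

C3

carbon steel: f(T) = -0.054·(T−10) [T>10 °C] = -0.8532
  Pd branch = 1.77·Pd^0.52·e^(0.02·RH+f) = 22.87 μm/a
  Sd branch = 0.102·Sd^0.62·e^(0.033·RH+0.04·T) = 7.385 μm/a
  sum: 22.87 + 7.385 → r_corr = 30.26 μm/a
Category bounds: 25…50 μm/a bracket r_corr ⇒ C3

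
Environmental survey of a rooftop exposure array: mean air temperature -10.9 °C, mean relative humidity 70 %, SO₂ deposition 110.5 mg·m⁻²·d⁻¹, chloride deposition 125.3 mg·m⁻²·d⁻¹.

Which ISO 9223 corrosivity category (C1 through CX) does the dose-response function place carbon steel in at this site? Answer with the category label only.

C2

carbon steel: f(T) = +0.150·(T−10) [T≤10 °C] = -3.1350
  SO₂ term: 1.77·110.5^0.52·exp(0.02·70-3.1350) = 3.606
  Cl⁻ term: 0.102·125.3^0.62·exp(0.033·70+0.04·-10.9) = 13.28
  sum: 3.606 + 13.28 → r_corr = 16.89 μm/a
16.9 μm/a falls in (1.3, 25] for carbon steel → category C2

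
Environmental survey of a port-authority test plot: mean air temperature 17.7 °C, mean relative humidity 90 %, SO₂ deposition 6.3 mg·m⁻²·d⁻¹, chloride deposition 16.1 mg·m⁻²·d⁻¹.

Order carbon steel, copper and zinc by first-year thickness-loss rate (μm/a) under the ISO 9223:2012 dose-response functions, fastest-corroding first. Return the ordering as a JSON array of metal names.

carbon steel: temperature factor f = -0.054·(7.7) = -0.4158
  Pd branch = 1.77·Pd^0.52·e^(0.02·RH+f) = 18.4 μm/a
  Cl⁻ term: 0.102·16.1^0.62·exp(0.033·90+0.04·17.7) = 22.6
  sum: 18.4 + 22.6 → r_corr = 41 μm/a
copper: temperature factor f = -0.080·(7.7) = -0.6160
  SO₂ term: 0.0053·6.3^0.26·exp(0.059·90-0.6160) = 0.9347
  Cl⁻ term: 0.01025·16.1^0.27·exp(0.036·90+0.049·17.7) = 1.319
  sum: 0.9347 + 1.319 → r_corr = 2.254 μm/a
zinc: f(T) = -0.071·(T−10) [T>10 °C] = -0.5467
  SO₂ term: 0.0129·6.3^0.44·exp(0.046·90-0.5467) = 1.054
  Sd branch = 0.0175·Sd^0.57·e^(0.008·RH+0.085·T) = 0.7889 μm/a
  sum: 1.054 + 0.7889 → r_corr = 1.843 μm/a
Ordering by μm/a: carbon steel (41) > copper (2.25) > zinc (1.84)

["carbon steel", "copper", "zinc"]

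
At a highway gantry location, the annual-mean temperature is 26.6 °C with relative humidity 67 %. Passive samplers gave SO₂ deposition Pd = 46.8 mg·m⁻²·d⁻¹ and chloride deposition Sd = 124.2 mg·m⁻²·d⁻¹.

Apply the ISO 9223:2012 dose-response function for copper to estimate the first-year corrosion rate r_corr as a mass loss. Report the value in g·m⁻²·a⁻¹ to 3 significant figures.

copper: f(T) = -0.080·(T−10) [T>10 °C] = -1.3280
  sulphur-dioxide contribution → 0.1989 μm/a
  chloride contribution → 1.548 μm/a
  ⇒ r_corr(copper) = 1.747 μm/a
Convert to mass loss: 1.747 μm/a × 8.96 g/cm³ = 15.65 g·m⁻²·a⁻¹

r_corr = 15.7 g·m⁻²·a⁻¹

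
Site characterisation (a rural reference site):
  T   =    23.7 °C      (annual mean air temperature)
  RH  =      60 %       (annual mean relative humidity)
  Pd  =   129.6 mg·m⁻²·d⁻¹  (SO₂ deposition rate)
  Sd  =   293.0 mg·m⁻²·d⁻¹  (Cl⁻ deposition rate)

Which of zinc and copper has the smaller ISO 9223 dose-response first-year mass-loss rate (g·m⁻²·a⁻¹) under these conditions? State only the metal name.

zinc: f(T) = -0.071·(T−10) [T>10 °C] = -0.9727
  sulphur-dioxide contribution → 0.6552 μm/a
  chloride contribution → 5.401 μm/a
  ⇒ r_corr(zinc) = 6.056 μm/a
  mass loss = 6.056 μm/a × 7.14 g/cm³ = 43.24 g·m⁻²·a⁻¹
copper: T>10 °C ⇒ hinge -0.080·(23.7−10) = -1.0960
  sulphur-dioxide contribution → 0.2163 μm/a
  chloride contribution → 1.316 μm/a
  ⇒ r_corr(copper) = 1.532 μm/a
  mass loss = 1.532 μm/a × 8.96 g/cm³ = 13.73 g·m⁻²·a⁻¹
Ordering by g·m⁻²·a⁻¹: zinc (43.2) > copper (13.7)

copper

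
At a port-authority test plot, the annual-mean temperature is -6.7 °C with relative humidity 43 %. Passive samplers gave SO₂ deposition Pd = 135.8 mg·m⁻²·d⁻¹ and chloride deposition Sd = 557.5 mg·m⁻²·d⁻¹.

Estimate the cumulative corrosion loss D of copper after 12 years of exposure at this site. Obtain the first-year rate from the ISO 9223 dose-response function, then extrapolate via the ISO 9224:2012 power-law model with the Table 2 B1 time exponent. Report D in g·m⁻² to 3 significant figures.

D(12) = 10.4 g·m⁻²

copper: f(T) = +0.126·(T−10) [T≤10 °C] = -2.1042
  SO₂ term: 0.0053·135.8^0.26·exp(0.059·43-2.1042) = 0.02929
  Sd branch = 0.01025·Sd^0.27·e^(0.036·RH+0.049·T) = 0.1914 μm/a
  r_corr = 0.02929 + 0.1914 = 0.2207 μm/a
ISO 9224: D(t) = r_corr · t^b with b = 0.667 (copper, B1)
  D(12) = 0.2207 × 12^0.667 = 0.2207 × 5.246 = 1.158 μm
  Mass loss = 1.158 μm × 8.96 g/cm³ = 10.37 g·m⁻²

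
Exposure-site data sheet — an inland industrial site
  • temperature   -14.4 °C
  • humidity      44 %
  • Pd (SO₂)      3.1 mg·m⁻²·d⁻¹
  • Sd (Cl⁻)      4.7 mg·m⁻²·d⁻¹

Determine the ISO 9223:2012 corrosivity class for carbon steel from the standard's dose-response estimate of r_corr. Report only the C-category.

C1

carbon steel: T≤10 °C ⇒ hinge +0.150·(-14.4−10) = -3.6600
  sulphur-dioxide contribution → 0.1978 μm/a
  chloride contribution → 0.6394 μm/a
  total first-year rate 0.8371 μm/a
Category bounds: 0…1.3 μm/a bracket r_corr ⇒ C1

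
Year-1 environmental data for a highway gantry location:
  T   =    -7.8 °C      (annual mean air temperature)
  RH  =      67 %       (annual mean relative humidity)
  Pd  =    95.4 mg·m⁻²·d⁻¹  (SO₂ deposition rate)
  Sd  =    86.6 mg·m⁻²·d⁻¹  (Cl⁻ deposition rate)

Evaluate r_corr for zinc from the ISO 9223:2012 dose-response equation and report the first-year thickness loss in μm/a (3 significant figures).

r_corr = 1.26 μm/a

zinc: f(T) = +0.038·(T−10) [T≤10 °C] = -0.6764
  Pd branch = 0.0129·Pd^0.44·e^(0.046·RH+f) = 1.063 μm/a
  Sd branch = 0.0175·Sd^0.57·e^(0.008·RH+0.085·T) = 0.196 μm/a
  sum: 1.063 + 0.196 → r_corr = 1.259 μm/a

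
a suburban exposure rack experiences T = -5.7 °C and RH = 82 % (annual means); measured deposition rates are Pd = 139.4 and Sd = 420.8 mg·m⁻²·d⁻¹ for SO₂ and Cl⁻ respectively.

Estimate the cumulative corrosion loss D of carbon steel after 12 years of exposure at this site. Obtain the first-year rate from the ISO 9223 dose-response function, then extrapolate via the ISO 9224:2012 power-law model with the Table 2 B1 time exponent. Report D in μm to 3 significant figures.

D(12) = 230 μm

carbon steel: T≤10 °C ⇒ hinge +0.150·(-5.7−10) = -2.3550
  SO₂ term: 1.77·139.4^0.52·exp(0.02·82-2.3550) = 11.28
  Cl⁻ term: 0.102·420.8^0.62·exp(0.033·82+0.04·-5.7) = 51.49
  r_corr = 11.28 + 51.49 = 62.77 μm/a
Power-law: D(12) = r_corr · 12^0.523
  D(12) = 62.77 × 12^0.523 = 62.77 × 3.668 = 230.2 μm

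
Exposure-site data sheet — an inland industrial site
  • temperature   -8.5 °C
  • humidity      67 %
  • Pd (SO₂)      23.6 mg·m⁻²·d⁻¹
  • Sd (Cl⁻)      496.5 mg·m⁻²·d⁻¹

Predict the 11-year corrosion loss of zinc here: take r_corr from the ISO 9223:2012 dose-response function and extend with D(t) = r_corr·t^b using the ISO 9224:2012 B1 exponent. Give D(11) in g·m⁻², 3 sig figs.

zinc: temperature factor f = +0.038·(-18.5) = -0.7030
  Pd branch = 0.0129·Pd^0.44·e^(0.046·RH+f) = 0.5596 μm/a
  Cl⁻ term: 0.0175·496.5^0.57·exp(0.008·67+0.085·-8.5) = 0.4997
  sum: 0.5596 + 0.4997 → r_corr = 1.059 μm/a
Power-law: D(11) = r_corr · 11^0.813
  D(11) = 1.059 × 11^0.813 = 1.059 × 7.025 = 7.442 μm
  Mass loss = 7.442 μm × 7.14 g/cm³ = 53.13 g·m⁻²

D(11) = 53.1 g·m⁻²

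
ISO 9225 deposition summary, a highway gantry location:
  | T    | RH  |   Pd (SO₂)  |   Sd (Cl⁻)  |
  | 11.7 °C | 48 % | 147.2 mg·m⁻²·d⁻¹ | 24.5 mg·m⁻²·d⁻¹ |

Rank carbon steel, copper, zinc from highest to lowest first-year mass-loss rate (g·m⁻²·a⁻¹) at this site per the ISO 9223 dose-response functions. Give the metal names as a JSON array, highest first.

carbon steel: T>10 °C ⇒ hinge -0.054·(11.7−10) = -0.0918
  Pd branch = 1.77·Pd^0.52·e^(0.02·RH+f) = 56.54 μm/a
  Sd branch = 0.102·Sd^0.62·e^(0.033·RH+0.04·T) = 5.768 μm/a
  r_corr = 56.54 + 5.768 = 62.31 μm/a
  mass loss = 62.31 μm/a × 7.85 g/cm³ = 489.1 g·m⁻²·a⁻¹
copper: temperature factor f = -0.080·(1.7) = -0.1360
  SO₂ term: 0.0053·147.2^0.26·exp(0.059·48-0.1360) = 0.2876
  Cl⁻ term: 0.01025·24.5^0.27·exp(0.036·48+0.049·11.7) = 0.2428
  r_corr = 0.2876 + 0.2428 = 0.5304 μm/a
  mass loss = 0.5304 μm/a × 8.96 g/cm³ = 4.752 g·m⁻²·a⁻¹
zinc: f(T) = -0.071·(T−10) [T>10 °C] = -0.1207
  SO₂ term: 0.0129·147.2^0.44·exp(0.046·48-0.1207) = 0.9353
  Cl⁻ term: 0.0175·24.5^0.57·exp(0.008·48+0.085·11.7) = 0.4301
  sum: 0.9353 + 0.4301 → r_corr = 1.365 μm/a
  mass loss = 1.365 μm/a × 7.14 g/cm³ = 9.749 g·m⁻²·a⁻¹
Ordering by g·m⁻²·a⁻¹: carbon steel (489) > zinc (9.75) > copper (4.75)

["carbon steel", "zinc", "copper"]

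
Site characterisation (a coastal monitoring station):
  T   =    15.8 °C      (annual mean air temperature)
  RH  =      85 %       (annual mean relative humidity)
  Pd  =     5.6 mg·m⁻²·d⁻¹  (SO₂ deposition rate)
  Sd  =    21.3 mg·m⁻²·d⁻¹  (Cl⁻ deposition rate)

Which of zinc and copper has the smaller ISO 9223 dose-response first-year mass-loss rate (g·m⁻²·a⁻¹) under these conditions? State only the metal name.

zinc

zinc: f(T) = -0.071·(T−10) [T>10 °C] = -0.4118
  sulphur-dioxide contribution → 0.91 μm/a
  chloride contribution → 0.7565 μm/a
  ⇒ r_corr(zinc) = 1.666 μm/a
  mass loss = 1.666 μm/a × 7.14 g/cm³ = 11.9 g·m⁻²·a⁻¹
copper: f(T) = -0.080·(T−10) [T>10 °C] = -0.4640
  sulphur-dioxide contribution → 0.7857 μm/a
  chloride contribution → 1.083 μm/a
  total first-year rate 1.869 μm/a
  mass loss = 1.869 μm/a × 8.96 g/cm³ = 16.74 g·m⁻²·a⁻¹
Ordering by g·m⁻²·a⁻¹: copper (16.7) > zinc (11.9)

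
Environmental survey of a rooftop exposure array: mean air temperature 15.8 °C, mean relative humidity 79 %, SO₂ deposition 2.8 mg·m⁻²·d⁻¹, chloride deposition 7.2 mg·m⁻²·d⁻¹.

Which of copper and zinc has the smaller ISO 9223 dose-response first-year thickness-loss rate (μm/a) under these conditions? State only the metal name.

zinc

copper: f(T) = -0.080·(T−10) [T>10 °C] = -0.4640
  sulphur-dioxide contribution → 0.4605 μm/a
  chloride contribution → 0.651 μm/a
  ⇒ r_corr(copper) = 1.112 μm/a
zinc: T>10 °C ⇒ hinge -0.071·(15.8−10) = -0.4118
  sulphur-dioxide contribution → 0.509 μm/a
  chloride contribution → 0.3886 μm/a
  ⇒ r_corr(zinc) = 0.8976 μm/a
Ordering by μm/a: copper (1.11) > zinc (0.898)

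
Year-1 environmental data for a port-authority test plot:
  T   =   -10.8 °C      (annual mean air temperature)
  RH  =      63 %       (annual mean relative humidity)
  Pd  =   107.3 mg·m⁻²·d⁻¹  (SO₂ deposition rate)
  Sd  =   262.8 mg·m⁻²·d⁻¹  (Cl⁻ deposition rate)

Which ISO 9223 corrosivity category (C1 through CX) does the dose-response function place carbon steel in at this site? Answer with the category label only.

carbon steel: temperature factor f = +0.150·(-20.8) = -3.1200
  SO₂ term: 1.77·107.3^0.52·exp(0.02·63-3.1200) = 3.134
  Sd branch = 0.102·Sd^0.62·e^(0.033·RH+0.04·T) = 16.75 μm/a
  r_corr = 3.134 + 16.75 = 19.89 μm/a
Category bounds: 1.3…25 μm/a bracket r_corr ⇒ C2

C2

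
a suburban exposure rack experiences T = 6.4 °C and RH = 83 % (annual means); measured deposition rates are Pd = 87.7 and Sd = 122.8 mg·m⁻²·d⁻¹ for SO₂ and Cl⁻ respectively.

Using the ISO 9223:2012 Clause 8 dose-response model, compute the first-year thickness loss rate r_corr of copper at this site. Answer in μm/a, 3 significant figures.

r_corr = 2.46 μm/a

copper: temperature factor f = +0.126·(-3.6) = -0.4536
  SO₂ term: 0.0053·87.7^0.26·exp(0.059·83-0.4536) = 1.443
  Sd branch = 0.01025·Sd^0.27·e^(0.036·RH+0.049·T) = 1.02 μm/a
  sum: 1.443 + 1.02 → r_corr = 2.463 μm/a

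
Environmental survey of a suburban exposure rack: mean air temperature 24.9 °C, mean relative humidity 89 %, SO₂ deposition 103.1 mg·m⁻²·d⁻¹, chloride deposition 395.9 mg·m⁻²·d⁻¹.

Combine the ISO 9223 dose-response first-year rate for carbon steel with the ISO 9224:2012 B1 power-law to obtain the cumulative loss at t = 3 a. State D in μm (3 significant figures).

D(3) = 470 μm

carbon steel: T>10 °C ⇒ hinge -0.054·(24.9−10) = -0.8046
  SO₂ term: 1.77·103.1^0.52·exp(0.02·89-0.8046) = 52.3
  Sd branch = 0.102·Sd^0.62·e^(0.033·RH+0.04·T) = 212.4 μm/a
  r_corr = 52.3 + 212.4 = 264.7 μm/a
ISO 9224: D(t) = r_corr · t^b with b = 0.523 (carbon steel, B1)
  D(3) = 264.7 × 3^0.523 = 264.7 × 1.776 = 470.2 μm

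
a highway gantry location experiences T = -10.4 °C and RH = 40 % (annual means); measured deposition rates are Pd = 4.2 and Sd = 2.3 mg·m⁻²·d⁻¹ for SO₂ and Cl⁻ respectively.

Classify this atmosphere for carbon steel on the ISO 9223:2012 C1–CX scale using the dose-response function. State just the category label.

carbon steel: temperature factor f = +0.150·(-20.4) = -3.0600
  sulphur-dioxide contribution → 0.3895 μm/a
  chloride contribution → 0.4222 μm/a
  total first-year rate 0.8117 μm/a
ISO 9223 Table 2 (carbon steel): 0 < 0.812 ≤ 1.3 μm/a ⇒ C1

C1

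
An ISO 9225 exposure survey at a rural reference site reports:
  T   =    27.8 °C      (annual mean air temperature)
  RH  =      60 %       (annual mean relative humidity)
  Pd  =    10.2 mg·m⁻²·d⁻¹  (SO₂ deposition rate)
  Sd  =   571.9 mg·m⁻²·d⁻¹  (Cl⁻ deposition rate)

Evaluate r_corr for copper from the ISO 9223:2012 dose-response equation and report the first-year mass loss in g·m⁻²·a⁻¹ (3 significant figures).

copper: T>10 °C ⇒ hinge -0.080·(27.8−10) = -1.4240
  sulphur-dioxide contribution → 0.08044 μm/a
  chloride contribution → 1.927 μm/a
  total first-year rate 2.007 μm/a
Convert to mass loss: 2.007 μm/a × 8.96 g/cm³ = 17.99 g·m⁻²·a⁻¹

r_corr = 18.0 g·m⁻²·a⁻¹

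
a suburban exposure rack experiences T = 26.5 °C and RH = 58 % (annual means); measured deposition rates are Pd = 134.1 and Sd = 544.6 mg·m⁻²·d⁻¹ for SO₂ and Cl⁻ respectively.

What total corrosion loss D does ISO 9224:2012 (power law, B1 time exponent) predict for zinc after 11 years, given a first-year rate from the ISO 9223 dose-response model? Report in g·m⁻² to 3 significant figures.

zinc: f(T) = -0.071·(T−10) [T>10 °C] = -1.1715
  Pd branch = 0.0129·Pd^0.44·e^(0.046·RH+f) = 0.4973 μm/a
  Sd branch = 0.0175·Sd^0.57·e^(0.008·RH+0.085·T) = 9.602 μm/a
  sum: 0.4973 + 9.602 → r_corr = 10.1 μm/a
ISO 9224: D(t) = r_corr · t^b with b = 0.813 (zinc, B1)
  D(11) = 10.1 × 11^0.813 = 10.1 × 7.025 = 70.95 μm
  Mass loss = 70.95 μm × 7.14 g/cm³ = 506.6 g·m⁻²

D(11) = 507 g·m⁻²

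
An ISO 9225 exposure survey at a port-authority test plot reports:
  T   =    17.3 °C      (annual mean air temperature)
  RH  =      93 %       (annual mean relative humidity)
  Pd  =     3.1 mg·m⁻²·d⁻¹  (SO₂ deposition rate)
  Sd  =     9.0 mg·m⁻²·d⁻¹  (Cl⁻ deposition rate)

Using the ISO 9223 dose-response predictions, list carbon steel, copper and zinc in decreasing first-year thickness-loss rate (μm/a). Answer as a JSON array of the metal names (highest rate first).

carbon steel: f(T) = -0.054·(T−10) [T>10 °C] = -0.3942
  sulphur-dioxide contribution → 13.81 μm/a
  chloride contribution → 17.12 μm/a
  ⇒ r_corr(carbon steel) = 30.93 μm/a
copper: f(T) = -0.080·(T−10) [T>10 °C] = -0.5840
  sulphur-dioxide contribution → 0.958 μm/a
  chloride contribution → 1.232 μm/a
  total first-year rate 2.19 μm/a
zinc: T>10 °C ⇒ hinge -0.071·(17.3−10) = -0.5183
  sulphur-dioxide contribution → 0.9112 μm/a
  chloride contribution → 0.5607 μm/a
  total first-year rate 1.472 μm/a
Ordering by μm/a: carbon steel (30.9) > copper (2.19) > zinc (1.47)

["carbon steel", "copper", "zinc"]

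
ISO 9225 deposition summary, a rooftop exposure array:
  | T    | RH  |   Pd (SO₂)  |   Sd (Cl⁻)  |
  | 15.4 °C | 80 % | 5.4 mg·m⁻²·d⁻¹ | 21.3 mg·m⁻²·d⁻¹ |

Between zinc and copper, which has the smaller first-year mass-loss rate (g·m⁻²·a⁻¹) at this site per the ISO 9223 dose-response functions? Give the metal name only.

zinc

zinc: T>10 °C ⇒ hinge -0.071·(15.4−10) = -0.3834
  sulphur-dioxide contribution → 0.732 μm/a
  chloride contribution → 0.7025 μm/a
  total first-year rate 1.435 μm/a
  mass loss = 1.435 μm/a × 7.14 g/cm³ = 10.24 g·m⁻²·a⁻¹
copper: f(T) = -0.080·(T−10) [T>10 °C] = -0.4320
  sulphur-dioxide contribution → 0.5983 μm/a
  chloride contribution → 0.8869 μm/a
  ⇒ r_corr(copper) = 1.485 μm/a
  mass loss = 1.485 μm/a × 8.96 g/cm³ = 13.31 g·m⁻²·a⁻¹
Ordering by g·m⁻²·a⁻¹: copper (13.3) > zinc (10.2)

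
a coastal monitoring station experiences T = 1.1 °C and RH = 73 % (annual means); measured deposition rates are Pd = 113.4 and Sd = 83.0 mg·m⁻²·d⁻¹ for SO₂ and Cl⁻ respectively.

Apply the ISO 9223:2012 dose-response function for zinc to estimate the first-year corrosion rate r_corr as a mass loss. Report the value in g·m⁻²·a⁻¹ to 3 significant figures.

zinc: temperature factor f = +0.038·(-8.9) = -0.3382
  Pd branch = 0.0129·Pd^0.44·e^(0.046·RH+f) = 2.119 μm/a
  Cl⁻ term: 0.0175·83.0^0.57·exp(0.008·73+0.085·1.1) = 0.4277
  sum: 2.119 + 0.4277 → r_corr = 2.547 μm/a
Convert to mass loss: 2.547 μm/a × 7.14 g/cm³ = 18.18 g·m⁻²·a⁻¹

r_corr = 18.2 g·m⁻²·a⁻¹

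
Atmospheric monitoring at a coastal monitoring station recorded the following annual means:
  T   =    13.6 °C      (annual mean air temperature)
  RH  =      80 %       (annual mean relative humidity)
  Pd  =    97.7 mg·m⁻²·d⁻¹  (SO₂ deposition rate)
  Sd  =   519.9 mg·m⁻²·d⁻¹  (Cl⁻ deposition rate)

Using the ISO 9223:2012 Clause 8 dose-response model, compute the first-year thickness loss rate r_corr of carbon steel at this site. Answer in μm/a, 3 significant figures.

r_corr = 197 μm/a

carbon steel: T>10 °C ⇒ hinge -0.054·(13.6−10) = -0.1944
  sulphur-dioxide contribution → 78.19 μm/a
  chloride contribution → 118.9 μm/a
  ⇒ r_corr(carbon steel) = 197.1 μm/a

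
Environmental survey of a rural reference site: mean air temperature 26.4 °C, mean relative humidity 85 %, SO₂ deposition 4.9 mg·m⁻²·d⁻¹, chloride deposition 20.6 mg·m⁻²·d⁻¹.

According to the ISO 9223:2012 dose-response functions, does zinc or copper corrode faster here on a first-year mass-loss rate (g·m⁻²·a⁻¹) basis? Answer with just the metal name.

copper

zinc: temperature factor f = -0.071·(16.4) = -1.1644
  sulphur-dioxide contribution → 0.4043 μm/a
  chloride contribution → 1.827 μm/a
  total first-year rate 2.232 μm/a
  mass loss = 2.232 μm/a × 7.14 g/cm³ = 15.93 g·m⁻²·a⁻¹
copper: f(T) = -0.080·(T−10) [T>10 °C] = -1.3120
  sulphur-dioxide contribution → 0.325 μm/a
  chloride contribution → 1.804 μm/a
  total first-year rate 2.129 μm/a
  mass loss = 2.129 μm/a × 8.96 g/cm³ = 19.08 g·m⁻²·a⁻¹
Ordering by g·m⁻²·a⁻¹: copper (19.1) > zinc (15.9)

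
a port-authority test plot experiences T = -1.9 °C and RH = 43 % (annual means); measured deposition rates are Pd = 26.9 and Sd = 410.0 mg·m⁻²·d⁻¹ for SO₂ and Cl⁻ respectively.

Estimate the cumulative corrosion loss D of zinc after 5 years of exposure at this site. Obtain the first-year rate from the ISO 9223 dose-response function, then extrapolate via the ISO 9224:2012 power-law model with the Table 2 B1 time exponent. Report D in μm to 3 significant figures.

zinc: T≤10 °C ⇒ hinge +0.038·(-1.9−10) = -0.4522
  Pd branch = 0.0129·Pd^0.44·e^(0.046·RH+f) = 0.2525 μm/a
  Sd branch = 0.0175·Sd^0.57·e^(0.008·RH+0.085·T) = 0.648 μm/a
  r_corr = 0.2525 + 0.648 = 0.9006 μm/a
Power-law: D(5) = r_corr · 5^0.813
  D(5) = 0.9006 × 5^0.813 = 0.9006 × 3.701 = 3.333 μm

D(5) = 3.33 μm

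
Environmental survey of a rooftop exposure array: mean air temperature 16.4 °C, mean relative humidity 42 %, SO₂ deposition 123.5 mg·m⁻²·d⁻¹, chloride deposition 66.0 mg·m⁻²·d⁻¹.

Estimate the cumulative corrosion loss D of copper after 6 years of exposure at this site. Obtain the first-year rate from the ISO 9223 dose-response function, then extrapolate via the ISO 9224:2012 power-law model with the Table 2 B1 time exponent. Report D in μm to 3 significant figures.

D(6) = 1.50 μm

copper: f(T) = -0.080·(T−10) [T>10 °C] = -0.5120
  Pd branch = 0.0053·Pd^0.26·e^(0.059·RH+f) = 0.1324 μm/a
  Sd branch = 0.01025·Sd^0.27·e^(0.036·RH+0.049·T) = 0.3218 μm/a
  r_corr = 0.1324 + 0.3218 = 0.4543 μm/a
Power-law: D(6) = r_corr · 6^0.667
  D(6) = 0.4543 × 6^0.667 = 0.4543 × 3.304 = 1.501 μm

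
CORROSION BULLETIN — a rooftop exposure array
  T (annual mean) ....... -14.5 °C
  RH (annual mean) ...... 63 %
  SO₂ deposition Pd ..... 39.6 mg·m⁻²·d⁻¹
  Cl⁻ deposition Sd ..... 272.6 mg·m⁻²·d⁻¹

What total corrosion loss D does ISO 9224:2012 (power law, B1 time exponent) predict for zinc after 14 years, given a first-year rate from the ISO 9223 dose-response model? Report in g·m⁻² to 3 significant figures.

zinc: f(T) = +0.038·(T−10) [T≤10 °C] = -0.9310
  SO₂ term: 0.0129·39.6^0.44·exp(0.046·63-0.9310) = 0.4654
  Sd branch = 0.0175·Sd^0.57·e^(0.008·RH+0.085·T) = 0.2065 μm/a
  r_corr = 0.4654 + 0.2065 = 0.6719 μm/a
ISO 9224: D(t) = r_corr · t^b with b = 0.813 (zinc, B1)
  D(14) = 0.6719 × 14^0.813 = 0.6719 × 8.547 = 5.743 μm
  Mass loss = 5.743 μm × 7.14 g/cm³ = 41 g·m⁻²

D(14) = 41.0 g·m⁻²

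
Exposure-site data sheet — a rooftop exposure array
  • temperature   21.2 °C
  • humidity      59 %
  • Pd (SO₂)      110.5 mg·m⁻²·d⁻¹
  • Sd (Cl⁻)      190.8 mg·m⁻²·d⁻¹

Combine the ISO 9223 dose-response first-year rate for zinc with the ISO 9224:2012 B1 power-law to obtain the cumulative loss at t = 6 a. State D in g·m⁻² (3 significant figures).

D(6) = 125 g·m⁻²

zinc: f(T) = -0.071·(T−10) [T>10 °C] = -0.7952
  SO₂ term: 0.0129·110.5^0.44·exp(0.046·59-0.7952) = 0.6966
  Sd branch = 0.0175·Sd^0.57·e^(0.008·RH+0.085·T) = 3.393 μm/a
  r_corr = 0.6966 + 3.393 = 4.089 μm/a
Power-law: D(6) = r_corr · 6^0.813
  D(6) = 4.089 × 6^0.813 = 4.089 × 4.292 = 17.55 μm
  Mass loss = 17.55 μm × 7.14 g/cm³ = 125.3 g·m⁻²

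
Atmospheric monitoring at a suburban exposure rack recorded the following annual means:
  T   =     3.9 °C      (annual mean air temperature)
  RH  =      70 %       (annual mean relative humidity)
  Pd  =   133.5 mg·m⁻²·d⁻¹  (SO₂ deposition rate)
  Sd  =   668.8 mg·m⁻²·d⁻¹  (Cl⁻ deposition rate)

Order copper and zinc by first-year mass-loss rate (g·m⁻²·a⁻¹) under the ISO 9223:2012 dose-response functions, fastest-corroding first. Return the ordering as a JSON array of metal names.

["zinc", "copper"]

copper: f(T) = +0.126·(T−10) [T≤10 °C] = -0.7686
  Pd branch = 0.0053·Pd^0.26·e^(0.059·RH+f) = 0.5454 μm/a
  Sd branch = 0.01025·Sd^0.27·e^(0.036·RH+0.049·T) = 0.8932 μm/a
  r_corr = 0.5454 + 0.8932 = 1.439 μm/a
  mass loss = 1.439 μm/a × 8.96 g/cm³ = 12.89 g·m⁻²·a⁻¹
zinc: temperature factor f = +0.038·(-6.1) = -0.2318
  SO₂ term: 0.0129·133.5^0.44·exp(0.046·70-0.2318) = 2.206
  Cl⁻ term: 0.0175·668.8^0.57·exp(0.008·70+0.085·3.9) = 1.74
  sum: 2.206 + 1.74 → r_corr = 3.946 μm/a
  mass loss = 3.946 μm/a × 7.14 g/cm³ = 28.18 g·m⁻²·a⁻¹
Ordering by g·m⁻²·a⁻¹: zinc (28.2) > copper (12.9)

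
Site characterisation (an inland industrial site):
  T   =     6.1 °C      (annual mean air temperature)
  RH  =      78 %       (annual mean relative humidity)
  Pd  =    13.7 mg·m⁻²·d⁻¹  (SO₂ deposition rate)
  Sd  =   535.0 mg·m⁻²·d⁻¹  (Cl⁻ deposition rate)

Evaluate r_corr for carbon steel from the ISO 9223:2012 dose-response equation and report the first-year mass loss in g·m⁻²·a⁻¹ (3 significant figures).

r_corr = 803 g·m⁻²·a⁻¹

carbon steel: temperature factor f = +0.150·(-3.9) = -0.5850
  sulphur-dioxide contribution → 18.3 μm/a
  chloride contribution → 83.95 μm/a
  ⇒ r_corr(carbon steel) = 102.3 μm/a
Convert to mass loss: 102.3 μm/a × 7.85 g/cm³ = 802.7 g·m⁻²·a⁻¹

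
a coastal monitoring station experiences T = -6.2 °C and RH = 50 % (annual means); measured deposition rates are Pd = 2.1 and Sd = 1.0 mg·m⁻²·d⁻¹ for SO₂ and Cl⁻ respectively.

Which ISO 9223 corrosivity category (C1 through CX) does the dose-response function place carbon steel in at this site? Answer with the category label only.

C1

carbon steel: temperature factor f = +0.150·(-16.2) = -2.4300
  SO₂ term: 1.77·2.1^0.52·exp(0.02·50-2.4300) = 0.623
  Sd branch = 0.102·Sd^0.62·e^(0.033·RH+0.04·T) = 0.4145 μm/a
  sum: 0.623 + 0.4145 → r_corr = 1.037 μm/a
Category bounds: 0…1.3 μm/a bracket r_corr ⇒ C1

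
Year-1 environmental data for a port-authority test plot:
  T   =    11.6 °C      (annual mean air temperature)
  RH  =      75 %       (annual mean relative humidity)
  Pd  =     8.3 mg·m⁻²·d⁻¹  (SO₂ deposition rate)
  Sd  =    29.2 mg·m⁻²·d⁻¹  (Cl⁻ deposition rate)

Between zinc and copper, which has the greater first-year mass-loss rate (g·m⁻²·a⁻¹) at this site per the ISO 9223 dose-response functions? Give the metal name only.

copper

zinc: T>10 °C ⇒ hinge -0.071·(11.6−10) = -0.1136
  Pd branch = 0.0129·Pd^0.44·e^(0.046·RH+f) = 0.9204 μm/a
  Sd branch = 0.0175·Sd^0.57·e^(0.008·RH+0.085·T) = 0.5849 μm/a
  r_corr = 0.9204 + 0.5849 = 1.505 μm/a
  mass loss = 1.505 μm/a × 7.14 g/cm³ = 10.75 g·m⁻²·a⁻¹
copper: T>10 °C ⇒ hinge -0.080·(11.6−10) = -0.1280
  SO₂ term: 0.0053·8.3^0.26·exp(0.059·75-0.1280) = 0.6751
  Cl⁻ term: 0.01025·29.2^0.27·exp(0.036·75+0.049·11.6) = 0.6696
  sum: 0.6751 + 0.6696 → r_corr = 1.345 μm/a
  mass loss = 1.345 μm/a × 8.96 g/cm³ = 12.05 g·m⁻²·a⁻¹
Ordering by g·m⁻²·a⁻¹: copper (12) > zinc (10.7)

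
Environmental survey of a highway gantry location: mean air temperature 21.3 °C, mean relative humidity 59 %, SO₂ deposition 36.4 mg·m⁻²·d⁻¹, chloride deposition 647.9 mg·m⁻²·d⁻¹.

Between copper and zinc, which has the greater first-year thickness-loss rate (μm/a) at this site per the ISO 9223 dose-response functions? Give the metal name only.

zinc

copper: T>10 °C ⇒ hinge -0.080·(21.3−10) = -0.9040
  Pd branch = 0.0053·Pd^0.26·e^(0.059·RH+f) = 0.1776 μm/a
  Sd branch = 0.01025·Sd^0.27·e^(0.036·RH+0.049·T) = 1.398 μm/a
  r_corr = 0.1776 + 1.398 = 1.576 μm/a
zinc: temperature factor f = -0.071·(11.3) = -0.8023
  Pd branch = 0.0129·Pd^0.44·e^(0.046·RH+f) = 0.4243 μm/a
  Cl⁻ term: 0.0175·647.9^0.57·exp(0.008·59+0.085·21.3) = 6.869
  r_corr = 0.4243 + 6.869 = 7.293 μm/a
Ordering by μm/a: zinc (7.29) > copper (1.58)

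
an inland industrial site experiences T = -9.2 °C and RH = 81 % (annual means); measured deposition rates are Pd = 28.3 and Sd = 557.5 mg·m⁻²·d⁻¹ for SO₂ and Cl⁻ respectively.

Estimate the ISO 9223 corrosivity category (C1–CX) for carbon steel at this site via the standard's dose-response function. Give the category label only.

carbon steel: f(T) = +0.150·(T−10) [T≤10 °C] = -2.8800
  sulphur-dioxide contribution → 2.856 μm/a
  chloride contribution → 51.56 μm/a
  total first-year rate 54.42 μm/a
54.4 μm/a falls in (50, 80] for carbon steel → category C4

C4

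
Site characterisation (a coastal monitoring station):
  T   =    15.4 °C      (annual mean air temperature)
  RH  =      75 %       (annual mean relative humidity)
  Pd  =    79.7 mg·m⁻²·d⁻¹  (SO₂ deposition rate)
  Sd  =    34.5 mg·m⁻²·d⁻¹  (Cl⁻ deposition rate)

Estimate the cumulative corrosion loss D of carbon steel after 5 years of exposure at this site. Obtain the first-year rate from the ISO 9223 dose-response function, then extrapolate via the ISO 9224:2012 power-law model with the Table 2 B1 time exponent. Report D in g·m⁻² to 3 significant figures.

D(5) = 1.42e+03 g·m⁻²

carbon steel: f(T) = -0.054·(T−10) [T>10 °C] = -0.2916
  Pd branch = 1.77·Pd^0.52·e^(0.02·RH+f) = 57.75 μm/a
  Cl⁻ term: 0.102·34.5^0.62·exp(0.033·75+0.04·15.4) = 20.16
  sum: 57.75 + 20.16 → r_corr = 77.91 μm/a
ISO 9224: D(t) = r_corr · t^b with b = 0.523 (carbon steel, B1)
  D(5) = 77.91 × 5^0.523 = 77.91 × 2.32 = 180.8 μm
  Mass loss = 180.8 μm × 7.85 g/cm³ = 1419 g·m⁻²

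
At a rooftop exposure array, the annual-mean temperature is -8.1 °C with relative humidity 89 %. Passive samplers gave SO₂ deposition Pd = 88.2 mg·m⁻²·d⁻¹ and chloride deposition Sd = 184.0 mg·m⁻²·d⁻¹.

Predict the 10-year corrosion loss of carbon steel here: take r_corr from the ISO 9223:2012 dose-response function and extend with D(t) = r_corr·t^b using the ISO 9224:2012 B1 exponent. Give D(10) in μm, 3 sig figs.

carbon steel: temperature factor f = +0.150·(-18.1) = -2.7150
  SO₂ term: 1.77·88.2^0.52·exp(0.02·89-2.7150) = 7.138
  Cl⁻ term: 0.102·184.0^0.62·exp(0.033·89+0.04·-8.1) = 35.29
  r_corr = 7.138 + 35.29 = 42.42 μm/a
Long-term exponent b (ISO 9224 Table 2, B1) = 0.523
  D(10) = 42.42 × 10^0.523 = 42.42 × 3.334 = 141.5 μm

D(10) = 141 μm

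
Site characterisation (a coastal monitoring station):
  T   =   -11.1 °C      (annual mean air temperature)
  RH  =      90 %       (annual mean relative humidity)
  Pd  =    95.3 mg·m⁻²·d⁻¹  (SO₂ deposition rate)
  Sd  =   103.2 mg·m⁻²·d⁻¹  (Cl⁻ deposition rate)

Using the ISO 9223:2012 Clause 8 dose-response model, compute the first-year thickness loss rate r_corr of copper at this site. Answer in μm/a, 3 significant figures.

r_corr = 0.777 μm/a

copper: f(T) = +0.126·(T−10) [T≤10 °C] = -2.6586
  sulphur-dioxide contribution → 0.2457 μm/a
  chloride contribution → 0.5313 μm/a
  total first-year rate 0.7769 μm/a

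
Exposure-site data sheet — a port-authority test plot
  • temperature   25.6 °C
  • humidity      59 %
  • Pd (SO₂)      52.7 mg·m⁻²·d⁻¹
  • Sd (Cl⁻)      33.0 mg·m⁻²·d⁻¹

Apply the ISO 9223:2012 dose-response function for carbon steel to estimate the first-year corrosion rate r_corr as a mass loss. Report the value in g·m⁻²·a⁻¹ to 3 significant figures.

r_corr = 290 g·m⁻²·a⁻¹

carbon steel: temperature factor f = -0.054·(15.6) = -0.8424
  SO₂ term: 1.77·52.7^0.52·exp(0.02·59-0.8424) = 19.5
  Cl⁻ term: 0.102·33.0^0.62·exp(0.033·59+0.04·25.6) = 17.39
  r_corr = 19.5 + 17.39 = 36.89 μm/a
Convert to mass loss: 36.89 μm/a × 7.85 g/cm³ = 289.6 g·m⁻²·a⁻¹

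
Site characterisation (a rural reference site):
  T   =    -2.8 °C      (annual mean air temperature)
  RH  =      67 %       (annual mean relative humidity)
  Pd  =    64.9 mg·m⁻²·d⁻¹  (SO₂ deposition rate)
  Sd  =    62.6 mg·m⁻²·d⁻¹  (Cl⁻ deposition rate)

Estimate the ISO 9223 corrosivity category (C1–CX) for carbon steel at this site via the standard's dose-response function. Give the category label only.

C2

carbon steel: f(T) = +0.150·(T−10) [T≤10 °C] = -1.9200
  Pd branch = 1.77·Pd^0.52·e^(0.02·RH+f) = 8.679 μm/a
  Cl⁻ term: 0.102·62.6^0.62·exp(0.033·67+0.04·-2.8) = 10.82
  sum: 8.679 + 10.82 → r_corr = 19.49 μm/a
19.5 μm/a falls in (1.3, 25] for carbon steel → category C2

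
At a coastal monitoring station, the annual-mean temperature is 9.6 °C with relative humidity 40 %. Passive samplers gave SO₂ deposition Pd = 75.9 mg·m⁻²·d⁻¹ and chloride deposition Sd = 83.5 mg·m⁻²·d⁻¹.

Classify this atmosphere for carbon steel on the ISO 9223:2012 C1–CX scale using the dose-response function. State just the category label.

C3

carbon steel: temperature factor f = +0.150·(-0.4) = -0.0600
  SO₂ term: 1.77·75.9^0.52·exp(0.02·40-0.0600) = 35.24
  Cl⁻ term: 0.102·83.5^0.62·exp(0.033·40+0.04·9.6) = 8.711
  r_corr = 35.24 + 8.711 = 43.95 μm/a
ISO 9223 Table 2 (carbon steel): 25 < 44 ≤ 50 μm/a ⇒ C3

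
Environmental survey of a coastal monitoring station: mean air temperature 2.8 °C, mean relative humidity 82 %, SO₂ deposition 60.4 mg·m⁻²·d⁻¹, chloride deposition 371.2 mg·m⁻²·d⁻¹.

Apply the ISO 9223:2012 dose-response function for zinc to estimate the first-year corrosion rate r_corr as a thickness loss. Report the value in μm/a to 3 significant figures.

r_corr = 3.84 μm/a

zinc: temperature factor f = +0.038·(-7.2) = -0.2736
  Pd branch = 0.0129·Pd^0.44·e^(0.046·RH+f) = 2.592 μm/a
  Cl⁻ term: 0.0175·371.2^0.57·exp(0.008·82+0.085·2.8) = 1.247
  r_corr = 2.592 + 1.247 = 3.839 μm/a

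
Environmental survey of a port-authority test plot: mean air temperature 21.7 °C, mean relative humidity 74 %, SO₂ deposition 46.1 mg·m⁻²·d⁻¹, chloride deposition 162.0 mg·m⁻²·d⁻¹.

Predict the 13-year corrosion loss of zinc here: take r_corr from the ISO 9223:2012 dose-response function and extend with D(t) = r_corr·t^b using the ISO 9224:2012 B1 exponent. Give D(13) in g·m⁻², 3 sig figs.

D(13) = 261 g·m⁻²

zinc: f(T) = -0.071·(T−10) [T>10 °C] = -0.8307
  Pd branch = 0.0129·Pd^0.44·e^(0.046·RH+f) = 0.9124 μm/a
  Sd branch = 0.0175·Sd^0.57·e^(0.008·RH+0.085·T) = 3.636 μm/a
  sum: 0.9124 + 3.636 → r_corr = 4.548 μm/a
Power-law: D(13) = r_corr · 13^0.813
  D(13) = 4.548 × 13^0.813 = 4.548 × 8.047 = 36.6 μm
  Mass loss = 36.6 μm × 7.14 g/cm³ = 261.3 g·m⁻²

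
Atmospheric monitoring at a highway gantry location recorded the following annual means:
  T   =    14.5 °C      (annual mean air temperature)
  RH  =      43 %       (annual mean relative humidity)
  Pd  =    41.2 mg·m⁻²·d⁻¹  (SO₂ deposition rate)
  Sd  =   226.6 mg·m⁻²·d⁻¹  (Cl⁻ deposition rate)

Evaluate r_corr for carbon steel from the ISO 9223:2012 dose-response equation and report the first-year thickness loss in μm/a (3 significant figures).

carbon steel: temperature factor f = -0.054·(4.5) = -0.2430
  SO₂ term: 1.77·41.2^0.52·exp(0.02·43-0.2430) = 22.68
  Cl⁻ term: 0.102·226.6^0.62·exp(0.033·43+0.04·14.5) = 21.73
  sum: 22.68 + 21.73 → r_corr = 44.41 μm/a

r_corr = 44.4 μm/a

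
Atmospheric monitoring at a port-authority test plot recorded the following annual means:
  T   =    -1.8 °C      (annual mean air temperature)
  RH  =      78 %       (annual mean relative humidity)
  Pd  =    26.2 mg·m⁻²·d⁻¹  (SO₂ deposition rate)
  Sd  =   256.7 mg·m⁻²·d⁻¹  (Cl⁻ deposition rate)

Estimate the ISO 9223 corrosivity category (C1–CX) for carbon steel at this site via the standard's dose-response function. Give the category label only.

C3

carbon steel: f(T) = +0.150·(T−10) [T≤10 °C] = -1.7700
  SO₂ term: 1.77·26.2^0.52·exp(0.02·78-1.7700) = 7.839
  Sd branch = 0.102·Sd^0.62·e^(0.033·RH+0.04·T) = 38.82 μm/a
  sum: 7.839 + 38.82 → r_corr = 46.66 μm/a
46.7 μm/a falls in (25, 50] for carbon steel → category C3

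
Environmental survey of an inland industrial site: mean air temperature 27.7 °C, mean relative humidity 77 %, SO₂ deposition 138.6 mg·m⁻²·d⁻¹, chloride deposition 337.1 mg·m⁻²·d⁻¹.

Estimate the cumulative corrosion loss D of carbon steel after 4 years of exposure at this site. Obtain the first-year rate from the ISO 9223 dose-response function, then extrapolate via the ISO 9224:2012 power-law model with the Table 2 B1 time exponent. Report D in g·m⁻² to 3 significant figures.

D(4) = 3.01e+03 g·m⁻²

carbon steel: temperature factor f = -0.054·(17.7) = -0.9558
  sulphur-dioxide contribution → 41.25 μm/a
  chloride contribution → 144.7 μm/a
  total first-year rate 186 μm/a
ISO 9224: D(t) = r_corr · t^b with b = 0.523 (carbon steel, B1)
  D(4) = 186 × 4^0.523 = 186 × 2.065 = 384 μm
  Mass loss = 384 μm × 7.85 g/cm³ = 3014 g·m⁻²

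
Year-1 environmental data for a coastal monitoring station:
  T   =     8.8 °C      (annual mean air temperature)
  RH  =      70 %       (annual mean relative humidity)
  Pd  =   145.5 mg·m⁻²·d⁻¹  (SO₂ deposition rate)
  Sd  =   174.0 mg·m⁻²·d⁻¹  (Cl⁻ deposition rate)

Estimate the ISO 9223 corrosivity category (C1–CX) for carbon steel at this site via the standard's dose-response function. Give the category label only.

C5

carbon steel: f(T) = +0.150·(T−10) [T≤10 °C] = -0.1800
  Pd branch = 1.77·Pd^0.52·e^(0.02·RH+f) = 79.89 μm/a
  Cl⁻ term: 0.102·174.0^0.62·exp(0.033·70+0.04·8.8) = 35.8
  r_corr = 79.89 + 35.8 = 115.7 μm/a
116 μm/a falls in (80, 200] for carbon steel → category C5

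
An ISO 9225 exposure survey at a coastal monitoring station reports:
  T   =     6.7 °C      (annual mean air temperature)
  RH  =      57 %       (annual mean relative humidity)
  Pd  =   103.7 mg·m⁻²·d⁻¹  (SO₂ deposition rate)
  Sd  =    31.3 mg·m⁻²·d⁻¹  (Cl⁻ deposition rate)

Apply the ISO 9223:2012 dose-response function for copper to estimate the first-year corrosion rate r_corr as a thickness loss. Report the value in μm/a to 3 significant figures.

r_corr = 0.618 μm/a

copper: T≤10 °C ⇒ hinge +0.126·(6.7−10) = -0.4158
  Pd branch = 0.0053·Pd^0.26·e^(0.059·RH+f) = 0.3375 μm/a
  Cl⁻ term: 0.01025·31.3^0.27·exp(0.036·57+0.049·6.7) = 0.2807
  sum: 0.3375 + 0.2807 → r_corr = 0.6183 μm/a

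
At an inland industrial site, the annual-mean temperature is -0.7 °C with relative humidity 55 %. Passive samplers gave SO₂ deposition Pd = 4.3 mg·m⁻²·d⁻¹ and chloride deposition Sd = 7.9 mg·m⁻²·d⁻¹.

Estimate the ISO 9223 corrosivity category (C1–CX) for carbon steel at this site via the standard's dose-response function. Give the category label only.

C2

carbon steel: temperature factor f = +0.150·(-10.7) = -1.6050
  Pd branch = 1.77·Pd^0.52·e^(0.02·RH+f) = 2.281 μm/a
  Cl⁻ term: 0.102·7.9^0.62·exp(0.033·55+0.04·-0.7) = 2.194
  r_corr = 2.281 + 2.194 = 4.475 μm/a
Category bounds: 1.3…25 μm/a bracket r_corr ⇒ C2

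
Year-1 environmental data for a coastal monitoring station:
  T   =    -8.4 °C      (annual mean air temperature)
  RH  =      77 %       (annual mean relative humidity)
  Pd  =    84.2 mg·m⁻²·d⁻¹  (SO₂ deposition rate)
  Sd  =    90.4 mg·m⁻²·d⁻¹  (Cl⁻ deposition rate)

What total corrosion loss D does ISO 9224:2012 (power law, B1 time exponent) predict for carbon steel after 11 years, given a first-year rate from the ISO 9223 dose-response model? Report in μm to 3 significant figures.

D(11) = 71.3 μm

carbon steel: T≤10 °C ⇒ hinge +0.150·(-8.4−10) = -2.7600
  sulphur-dioxide contribution → 5.24 μm/a
  chloride contribution → 15.1 μm/a
  ⇒ r_corr(carbon steel) = 20.34 μm/a
Long-term exponent b (ISO 9224 Table 2, B1) = 0.523
  D(11) = 20.34 × 11^0.523 = 20.34 × 3.505 = 71.29 μm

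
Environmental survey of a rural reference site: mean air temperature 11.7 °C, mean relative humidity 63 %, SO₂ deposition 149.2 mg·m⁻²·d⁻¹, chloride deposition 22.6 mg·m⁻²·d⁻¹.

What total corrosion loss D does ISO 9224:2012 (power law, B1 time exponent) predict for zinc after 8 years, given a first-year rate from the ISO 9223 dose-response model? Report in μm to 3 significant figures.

D(8) = 12.7 μm

zinc: T>10 °C ⇒ hinge -0.071·(11.7−10) = -0.1207
  sulphur-dioxide contribution → 1.876 μm/a
  chloride contribution → 0.4631 μm/a
  total first-year rate 2.339 μm/a
Long-term exponent b (ISO 9224 Table 2, B1) = 0.813
  D(8) = 2.339 × 8^0.813 = 2.339 × 5.423 = 12.68 μm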